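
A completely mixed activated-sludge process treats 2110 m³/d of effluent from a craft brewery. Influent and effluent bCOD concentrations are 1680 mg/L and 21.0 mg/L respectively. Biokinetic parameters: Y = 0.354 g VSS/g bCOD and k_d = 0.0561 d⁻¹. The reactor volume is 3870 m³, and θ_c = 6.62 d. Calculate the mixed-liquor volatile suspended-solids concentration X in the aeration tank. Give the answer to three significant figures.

From V·X·(1 + k_d·θ_c) = Y·Q·(S₀ − S)·θ_c: X = 0.354 × 2110 × (1680 − 21.0) × 6.62 / [3870 × (1 + 0.0561 × 6.62)] = 1546 mg/L.

X ≈ 1550 mg/L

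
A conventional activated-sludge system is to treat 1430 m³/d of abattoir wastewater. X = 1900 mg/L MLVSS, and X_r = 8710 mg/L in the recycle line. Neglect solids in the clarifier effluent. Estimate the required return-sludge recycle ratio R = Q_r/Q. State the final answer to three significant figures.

Solids balance on the clarifier gives (1+R)X = R·X_r, so R = X/(X_r − X) = 1900 / (8710 − 1900) = 0.2790.

R ≈ 0.279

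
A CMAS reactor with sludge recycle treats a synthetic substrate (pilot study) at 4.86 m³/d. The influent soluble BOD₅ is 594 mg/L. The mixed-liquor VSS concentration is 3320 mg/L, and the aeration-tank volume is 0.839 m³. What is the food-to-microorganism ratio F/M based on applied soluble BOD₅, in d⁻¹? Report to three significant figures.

F/M ≈ 1.04 d⁻¹

Food-to-microorganism ratio F/M = Q S₀ / (V X) = 4.86 × 594 / (0.8390 × 3320) = 1.036 d⁻¹.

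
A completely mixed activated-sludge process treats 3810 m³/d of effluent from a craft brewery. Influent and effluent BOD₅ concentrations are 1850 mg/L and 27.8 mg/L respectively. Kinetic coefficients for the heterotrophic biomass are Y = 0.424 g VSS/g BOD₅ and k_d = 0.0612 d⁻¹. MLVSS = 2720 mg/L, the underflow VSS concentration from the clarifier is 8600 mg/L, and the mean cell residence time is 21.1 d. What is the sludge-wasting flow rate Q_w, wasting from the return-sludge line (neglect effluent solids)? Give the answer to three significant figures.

Rearranging the biomass balance for a CMAS with decay, V = Y·Q·ΔS·θ_c / [X·(1+k_d θ_c)] = 0.424 × 3810 × (1850 − 27.8) × 21.1 / [2720 × (1 + 0.0612 × 21.1)] = 6.21×10^7 / 6232 = 9966 m³.
Wasting from the return line (neglecting effluent solids): Q_w = V·X / (θ_c·X_r) = 9966 × 2720 / (21.1 × 8600) = 149.4 m³/d.

Q_w ≈ 149 m³/d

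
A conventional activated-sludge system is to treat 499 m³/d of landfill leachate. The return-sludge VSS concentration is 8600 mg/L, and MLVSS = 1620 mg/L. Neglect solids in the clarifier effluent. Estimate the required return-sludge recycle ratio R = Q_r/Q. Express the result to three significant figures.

R ≈ 0.232

Mass balance around the secondary clarifier (neglecting effluent solids): R = X / (X_r − X) = 1620 / (8600 − 1620) = 0.2321.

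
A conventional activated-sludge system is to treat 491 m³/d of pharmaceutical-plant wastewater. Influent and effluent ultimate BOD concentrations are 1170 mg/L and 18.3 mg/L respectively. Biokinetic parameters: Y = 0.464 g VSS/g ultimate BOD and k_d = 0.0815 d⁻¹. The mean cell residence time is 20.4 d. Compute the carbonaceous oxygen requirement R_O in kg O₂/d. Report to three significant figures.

The observed yield is Y_obs = Y/(1 + k_d·θ_c) = 0.464 / (1 + 0.0815 × 20.4) = 0.464 / 2.663 = 0.1743 g VSS per g ultimate BOD removed.
Substrate removed = Q·(S₀ − S) = 491 m³/d × (1170 − 18.3) g/m³ = 5.65×10^5 g/d = 565.5 kg/d.
Biomass synthesised: P_X = Y_obs × 565.5 = 98.54 kg VSS/d.
R_O = Q·(S₀ − S) − 1.42·P_X = 565.5 − 1.42 × 98.54 = 425.6 kg O₂/d.

R_O ≈ 426 kg O₂/d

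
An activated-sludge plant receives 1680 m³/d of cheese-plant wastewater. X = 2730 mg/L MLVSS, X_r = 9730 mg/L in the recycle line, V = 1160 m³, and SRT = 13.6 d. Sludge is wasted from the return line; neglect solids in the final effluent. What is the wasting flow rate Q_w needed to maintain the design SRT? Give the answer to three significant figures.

Wasting from the return line (neglecting effluent solids): Q_w = V·X / (θ_c·X_r) = 1160 × 2730 / (13.6 × 9730) = 23.93 m³/d.

Q_w ≈ 23.9 m³/d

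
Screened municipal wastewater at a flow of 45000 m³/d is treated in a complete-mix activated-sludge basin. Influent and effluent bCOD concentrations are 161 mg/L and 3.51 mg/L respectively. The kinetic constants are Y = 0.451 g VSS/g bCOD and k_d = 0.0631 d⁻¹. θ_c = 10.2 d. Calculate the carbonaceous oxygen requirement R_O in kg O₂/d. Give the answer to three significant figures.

The observed yield is Y_obs = Y/(1 + k_d·θ_c) = 0.451 / (1 + 0.0631 × 10.2) = 0.451 / 1.644 = 0.2744 g VSS per g bCOD removed.
ΔS = 161 − 3.51 = 157.5 mg/L, so the substrate removal rate is 45000 × 157.5/1000 = 7087 kg bCOD/d.
P_X = Y_obs·Q·(S₀ − S) = 0.2744 × 7087 = 1945 kg VSS/d.
Carbonaceous O₂ demand = substrate oxidised − cell-mass equivalent = 7087 − 1.42 × 1945 = 4326 kg O₂/d.

R_O ≈ 4330 kg O₂/d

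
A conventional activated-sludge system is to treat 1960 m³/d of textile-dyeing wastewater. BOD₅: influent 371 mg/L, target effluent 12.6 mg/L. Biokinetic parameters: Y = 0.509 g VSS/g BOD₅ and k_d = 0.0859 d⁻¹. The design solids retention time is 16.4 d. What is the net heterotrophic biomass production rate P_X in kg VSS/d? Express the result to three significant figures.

Correct the yield for decay: Y_obs = Y/(1 + k_d θ_c) = 0.509 / (1 + 0.0859 × 16.4) = 0.509 / 2.409 = 0.2113.
Q·(S₀ − S) = 1960 × (371 − 12.6) × 10⁻³ = 702.5 kg/d removed.
P_X = Y_obs · Q(S₀ − S) = 0.2113 × 702.5 = 148.4 kg VSS/d.

P_X ≈ 148 kg VSS/d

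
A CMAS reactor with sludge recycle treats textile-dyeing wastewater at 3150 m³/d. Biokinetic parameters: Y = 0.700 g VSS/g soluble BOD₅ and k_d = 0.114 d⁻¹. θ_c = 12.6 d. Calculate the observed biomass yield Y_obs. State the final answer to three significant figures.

The observed yield is Y_obs = Y/(1 + k_d·θ_c) = 0.700 / (1 + 0.114 × 12.6) = 0.700 / 2.436 = 0.2873 g VSS per g soluble BOD₅ removed.

Y_obs ≈ 0.287 g VSS/g soluble BOD₅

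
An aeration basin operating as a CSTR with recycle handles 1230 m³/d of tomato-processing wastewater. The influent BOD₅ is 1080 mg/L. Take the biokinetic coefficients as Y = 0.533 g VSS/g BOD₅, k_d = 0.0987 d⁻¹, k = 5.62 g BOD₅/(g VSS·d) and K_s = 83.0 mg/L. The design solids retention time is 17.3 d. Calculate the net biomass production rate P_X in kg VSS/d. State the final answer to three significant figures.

P_X ≈ 260 kg VSS/d

From the Monod/SRT balance for a CMAS, S = K_s·(1+k_d θ_c)/[θ_c·(Y k − k_d) − 1] = 83.0 × (1 + 0.0987 × 17.3) / [17.3 × (0.533 × 5.62 − 0.0987) − 1] = 224.7 / 49.11 = 4.576 mg/L.
Y_obs = Y / (1 + k_d θ_c) = 0.533 / (1 + 0.0987 × 17.3) = 0.533 / 2.708 = 0.1969.
ΔS = 1080 − 4.58 = 1075 mg/L, so the substrate removal rate is 1230 × 1075/1000 = 1323 kg BOD₅/d.
P_X = Y_obs · Q(S₀ − S) = 0.1969 × 1323 = 260.4 kg VSS/d.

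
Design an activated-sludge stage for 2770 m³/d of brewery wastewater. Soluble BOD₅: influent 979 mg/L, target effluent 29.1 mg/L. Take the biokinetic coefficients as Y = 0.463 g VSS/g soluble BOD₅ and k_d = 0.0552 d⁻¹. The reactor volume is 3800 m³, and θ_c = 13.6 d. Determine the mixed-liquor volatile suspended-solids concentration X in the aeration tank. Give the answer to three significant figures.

X ≈ 2490 mg/L

From V·X·(1 + k_d·θ_c) = Y·Q·(S₀ − S)·θ_c: X = 0.463 × 2770 × (979 − 29.1) × 13.6 / [3800 × (1 + 0.0552 × 13.6)] = 2490 mg/L.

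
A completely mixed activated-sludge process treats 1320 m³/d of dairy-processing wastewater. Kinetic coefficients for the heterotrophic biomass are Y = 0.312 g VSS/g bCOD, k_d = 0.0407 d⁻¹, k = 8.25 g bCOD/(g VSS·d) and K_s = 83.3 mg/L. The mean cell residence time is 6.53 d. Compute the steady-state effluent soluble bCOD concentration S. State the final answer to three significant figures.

Effluent substrate depends only on kinetics and SRT: S = K_s(1 + k_d θ_c) / [θ_c(Yk − k_d) − 1] = 83.3 × (1 + 0.0407 × 6.53) / [6.53 × (0.312 × 8.25 − 0.0407) − 1] = 105.4 / 15.54 = 6.784 mg/L.

S ≈ 6.78 mg/L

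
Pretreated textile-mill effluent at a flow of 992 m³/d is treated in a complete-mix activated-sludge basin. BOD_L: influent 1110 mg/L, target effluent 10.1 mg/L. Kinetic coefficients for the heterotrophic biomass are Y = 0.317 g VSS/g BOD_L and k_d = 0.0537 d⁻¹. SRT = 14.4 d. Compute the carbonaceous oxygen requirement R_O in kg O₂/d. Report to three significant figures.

R_O ≈ 814 kg O₂/d

Correct the yield for decay: Y_obs = Y/(1 + k_d θ_c) = 0.317 / (1 + 0.0537 × 14.4) = 0.317 / 1.773 = 0.1788.
Mass of BOD_L removed per day: Q(S₀ − S) = 992 × 1100 g/m³ = 1091 kg/d.
Biomass synthesised: P_X = Y_obs × 1091 = 195.1 kg VSS/d.
R_O = Q·ΔS − 1.42 P_X = 1091 − 277.0 = 814.1 kg O₂/d.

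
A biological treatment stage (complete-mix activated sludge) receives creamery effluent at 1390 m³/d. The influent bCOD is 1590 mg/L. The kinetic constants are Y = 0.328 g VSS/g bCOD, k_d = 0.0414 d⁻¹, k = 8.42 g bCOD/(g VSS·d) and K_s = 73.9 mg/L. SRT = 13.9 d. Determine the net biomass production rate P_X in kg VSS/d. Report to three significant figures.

P_X ≈ 459 kg VSS/d

Effluent substrate depends only on kinetics and SRT: S = K_s(1 + k_d θ_c) / [θ_c(Yk − k_d) − 1] = 73.9 × (1 + 0.0414 × 13.9) / [13.9 × (0.328 × 8.42 − 0.0414) − 1] = 116.4 / 36.81 = 3.163 mg/L.
The observed yield is Y_obs = Y/(1 + k_d·θ_c) = 0.328 / (1 + 0.0414 × 13.9) = 0.328 / 1.575 = 0.2082 g VSS per g bCOD removed.
Q·(S₀ − S) = 1390 × (1590 − 3.16) × 10⁻³ = 2206 kg/d removed.
Net biomass production P_X = Y_obs × Q·(S₀ − S) = 0.2082 × 2206 = 459.2 kg VSS/d.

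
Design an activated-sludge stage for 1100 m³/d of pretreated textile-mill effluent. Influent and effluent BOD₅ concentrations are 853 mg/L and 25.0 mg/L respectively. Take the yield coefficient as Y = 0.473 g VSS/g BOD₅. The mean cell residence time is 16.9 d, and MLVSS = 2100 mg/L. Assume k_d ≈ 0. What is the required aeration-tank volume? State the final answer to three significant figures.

With k_d = 0 the design equation reduces to V = Y Q (S₀−S) θ_c / X = 0.473 × 1100 × (853 − 25.0) × 16.9 / 2100 = 3467 m³.

V ≈ 3470 m³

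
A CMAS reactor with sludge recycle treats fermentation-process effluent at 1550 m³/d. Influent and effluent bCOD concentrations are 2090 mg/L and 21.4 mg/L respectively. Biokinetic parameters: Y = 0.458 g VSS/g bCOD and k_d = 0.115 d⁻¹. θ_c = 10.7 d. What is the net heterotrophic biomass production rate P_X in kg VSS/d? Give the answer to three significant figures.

Observed yield with endogenous decay: Y_obs = Y / (1 + k_d·θ_c) = 0.458 / (1 + 0.115 × 10.7) = 0.458 / 2.231 = 0.2053 g VSS/g bCOD.
Mass of bCOD removed per day: Q(S₀ − S) = 1550 × 2069 g/m³ = 3206 kg/d.
Biomass produced: P_X = Y_obs·Q·ΔS = 0.2053 × 3206 ≈ 658.4 kg VSS/d.

P_X ≈ 658 kg VSS/d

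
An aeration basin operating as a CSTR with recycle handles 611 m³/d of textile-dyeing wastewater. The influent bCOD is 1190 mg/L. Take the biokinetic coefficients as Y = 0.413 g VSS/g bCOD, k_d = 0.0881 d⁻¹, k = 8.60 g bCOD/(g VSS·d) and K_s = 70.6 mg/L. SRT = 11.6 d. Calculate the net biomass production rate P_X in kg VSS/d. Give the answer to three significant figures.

From the Monod/SRT balance for a CMAS, S = K_s·(1+k_d θ_c)/[θ_c·(Y k − k_d) − 1] = 70.6 × (1 + 0.0881 × 11.6) / [11.6 × (0.413 × 8.60 − 0.0881) − 1] = 142.8 / 39.18 = 3.644 mg/L.
Observed yield with endogenous decay: Y_obs = Y / (1 + k_d·θ_c) = 0.413 / (1 + 0.0881 × 11.6) = 0.413 / 2.022 = 0.2043 g VSS/g bCOD.
Substrate removed = Q·(S₀ − S) = 611 m³/d × (1190 − 3.64) g/m³ = 7.25×10^5 g/d = 724.9 kg/d.
So the net sludge growth is P_X = 0.2043 × 724.9 = 148.1 kg VSS/d.

P_X ≈ 148 kg VSS/d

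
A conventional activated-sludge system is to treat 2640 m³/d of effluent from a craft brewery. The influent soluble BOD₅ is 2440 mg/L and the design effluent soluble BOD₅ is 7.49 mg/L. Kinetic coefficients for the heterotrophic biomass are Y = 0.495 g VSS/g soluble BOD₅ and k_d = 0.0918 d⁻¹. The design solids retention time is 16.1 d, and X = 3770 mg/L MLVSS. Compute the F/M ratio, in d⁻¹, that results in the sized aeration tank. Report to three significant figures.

F/M ≈ 0.312 d⁻¹

From the SRT design equation V = Y Q (S₀−S) θ_c / [X (1 + k_d θ_c)] = 0.495 × 2640 × (2440 − 7.49) × 16.1 / [3770 × (1 + 0.0918 × 16.1)] = 5.12×10^7 / 9342 = 5478 m³.
F/M = applied load / biomass = Q·S₀/(V·X) = 2640 × 2440 / (5478 × 3770) = 0.3119 d⁻¹.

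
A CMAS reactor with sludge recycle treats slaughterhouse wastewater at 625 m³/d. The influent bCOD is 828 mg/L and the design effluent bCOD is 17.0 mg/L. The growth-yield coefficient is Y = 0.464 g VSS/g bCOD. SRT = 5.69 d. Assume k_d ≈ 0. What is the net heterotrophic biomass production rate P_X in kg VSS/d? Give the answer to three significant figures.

P_X ≈ 235 kg VSS/d

Since k_d ≈ 0, Y_obs = Y = 0.464 g VSS/g bCOD.
Q·(S₀ − S) = 625 × (828 − 17.0) × 10⁻³ = 506.9 kg/d removed.
Biomass produced: P_X = Y_obs·Q·ΔS = 0.4640 × 506.9 ≈ 235.2 kg VSS/d.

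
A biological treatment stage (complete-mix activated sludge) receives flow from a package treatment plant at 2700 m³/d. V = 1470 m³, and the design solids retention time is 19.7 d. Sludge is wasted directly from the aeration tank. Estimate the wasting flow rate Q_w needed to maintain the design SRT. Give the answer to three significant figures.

Wasting from the aeration tank: Q_w = V / θ_c = 1470 / 19.7 = 74.62 m³/d.

Q_w ≈ 74.6 m³/d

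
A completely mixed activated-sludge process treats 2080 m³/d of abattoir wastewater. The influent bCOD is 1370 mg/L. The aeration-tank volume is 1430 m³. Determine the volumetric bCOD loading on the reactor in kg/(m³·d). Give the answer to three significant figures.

Applied bCOD load per unit volume = Q·S₀/V = (2080 × 1370/1000)/1430 = 1.993 kg bCOD·m⁻³·d⁻¹.

L_v ≈ 1.99 kg bCOD/(m³·d)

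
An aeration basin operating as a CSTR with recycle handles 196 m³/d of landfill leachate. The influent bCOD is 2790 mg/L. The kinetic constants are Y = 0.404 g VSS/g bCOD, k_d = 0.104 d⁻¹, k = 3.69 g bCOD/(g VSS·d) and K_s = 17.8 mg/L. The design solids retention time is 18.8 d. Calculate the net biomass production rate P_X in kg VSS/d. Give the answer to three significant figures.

P_X ≈ 74.7 kg VSS/d

Effluent substrate depends only on kinetics and SRT: S = K_s(1 + k_d θ_c) / [θ_c(Yk − k_d) − 1] = 17.8 × (1 + 0.104 × 18.8) / [18.8 × (0.404 × 3.69 − 0.104) − 1] = 52.60 / 25.07 = 2.098 mg/L.
Correct the yield for decay: Y_obs = Y/(1 + k_d θ_c) = 0.404 / (1 + 0.104 × 18.8) = 0.404 / 2.955 = 0.1367.
Mass of bCOD removed per day: Q(S₀ − S) = 196 × 2788 g/m³ = 546.4 kg/d.
So the net sludge growth is P_X = 0.1367 × 546.4 = 74.70 kg VSS/d.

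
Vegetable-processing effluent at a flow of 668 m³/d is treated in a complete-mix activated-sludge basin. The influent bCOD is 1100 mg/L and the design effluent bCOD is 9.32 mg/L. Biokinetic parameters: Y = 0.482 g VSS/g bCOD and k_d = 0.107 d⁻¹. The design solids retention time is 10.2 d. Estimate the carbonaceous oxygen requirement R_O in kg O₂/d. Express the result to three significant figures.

R_O ≈ 490 kg O₂/d

Correct the yield for decay: Y_obs = Y/(1 + k_d θ_c) = 0.482 / (1 + 0.107 × 10.2) = 0.482 / 2.091 = 0.2305.
Q·(S₀ − S) = 668 × (1100 − 9.32) × 10⁻³ = 728.6 kg/d removed.
Net sludge production P_X = 0.2305 × 728.6 = 167.9 kg VSS/d.
R_O = Q·ΔS − 1.42 P_X = 728.6 − 238.4 = 490.1 kg O₂/d.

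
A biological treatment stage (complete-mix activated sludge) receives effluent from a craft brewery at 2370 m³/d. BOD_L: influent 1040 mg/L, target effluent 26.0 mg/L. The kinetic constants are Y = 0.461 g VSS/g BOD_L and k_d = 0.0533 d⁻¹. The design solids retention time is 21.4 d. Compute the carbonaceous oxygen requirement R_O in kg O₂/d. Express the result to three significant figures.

Y_obs = Y / (1 + k_d θ_c) = 0.461 / (1 + 0.0533 × 21.4) = 0.461 / 2.141 = 0.2154.
Mass of BOD_L removed per day: Q(S₀ − S) = 2370 × 1014 g/m³ = 2403 kg/d.
Biomass synthesised: P_X = Y_obs × 2403 = 517.5 kg VSS/d.
R_O = Q·(S₀ − S) − 1.42·P_X = 2403 − 1.42 × 517.5 = 1668 kg O₂/d.

R_O ≈ 1670 kg O₂/d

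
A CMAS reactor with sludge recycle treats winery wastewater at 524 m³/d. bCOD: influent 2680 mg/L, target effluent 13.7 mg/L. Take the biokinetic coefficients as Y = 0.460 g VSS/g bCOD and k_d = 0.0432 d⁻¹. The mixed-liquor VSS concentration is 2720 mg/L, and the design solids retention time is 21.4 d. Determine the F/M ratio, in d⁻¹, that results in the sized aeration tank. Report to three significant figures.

F/M ≈ 0.197 d⁻¹

Rearranging the biomass balance for a CMAS with decay, V = Y·Q·ΔS·θ_c / [X·(1+k_d θ_c)] = 0.460 × 524 × (2680 − 13.7) × 21.4 / [2720 × (1 + 0.0432 × 21.4)] = 1.38×10^7 / 5235 = 2627 m³.
Food-to-microorganism ratio F/M = Q S₀ / (V X) = 524 × 2680 / (2627 × 2720) = 0.1965 d⁻¹.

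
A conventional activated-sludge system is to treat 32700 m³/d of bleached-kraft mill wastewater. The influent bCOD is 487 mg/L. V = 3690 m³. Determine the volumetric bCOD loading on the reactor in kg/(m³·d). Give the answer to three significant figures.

L_v ≈ 4.32 kg bCOD/(m³·d)

Volumetric loading L_v = Q·S₀ / V = 32700 × 487 g/m³ / 3690 m³ = 4316 g/(m³·d) = 4.316 kg bCOD/(m³·d).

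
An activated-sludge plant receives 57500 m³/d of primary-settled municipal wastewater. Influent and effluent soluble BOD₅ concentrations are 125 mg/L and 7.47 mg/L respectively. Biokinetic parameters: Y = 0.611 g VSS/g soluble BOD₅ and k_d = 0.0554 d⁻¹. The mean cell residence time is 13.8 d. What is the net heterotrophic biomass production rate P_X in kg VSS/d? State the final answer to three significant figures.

Observed yield with endogenous decay: Y_obs = Y / (1 + k_d·θ_c) = 0.611 / (1 + 0.0554 × 13.8) = 0.611 / 1.765 = 0.3463 g VSS/g soluble BOD₅.
Substrate removed = Q·(S₀ − S) = 57500 m³/d × (125 − 7.47) g/m³ = 6.76×10^6 g/d = 6758 kg/d.
P_X = Y_obs · Q(S₀ − S) = 0.3463 × 6758 = 2340 kg VSS/d.

P_X ≈ 2340 kg VSS/d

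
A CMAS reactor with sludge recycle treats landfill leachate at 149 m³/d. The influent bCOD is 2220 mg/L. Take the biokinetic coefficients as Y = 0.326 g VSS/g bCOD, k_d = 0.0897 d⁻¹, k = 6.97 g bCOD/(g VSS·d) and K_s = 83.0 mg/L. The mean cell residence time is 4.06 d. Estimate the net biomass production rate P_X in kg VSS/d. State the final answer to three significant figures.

P_X ≈ 78.5 kg VSS/d

For a completely mixed reactor with recycle the Lawrence–McCarty relation gives S = K_s·(1 + k_d·θ_c) / [θ_c·(Y·k − k_d) − 1] = 83.0 × (1 + 0.0897 × 4.06) / [4.06 × (0.326 × 6.97 − 0.0897) − 1] = 113.2 / 7.861 = 14.40 mg/L.
Correct the yield for decay: Y_obs = Y/(1 + k_d θ_c) = 0.326 / (1 + 0.0897 × 4.06) = 0.326 / 1.364 = 0.2390.
ΔS = 2220 − 14.4 = 2206 mg/L, so the substrate removal rate is 149 × 2206/1000 = 328.6 kg bCOD/d.
Biomass produced: P_X = Y_obs·Q·ΔS = 0.2390 × 328.6 ≈ 78.53 kg VSS/d.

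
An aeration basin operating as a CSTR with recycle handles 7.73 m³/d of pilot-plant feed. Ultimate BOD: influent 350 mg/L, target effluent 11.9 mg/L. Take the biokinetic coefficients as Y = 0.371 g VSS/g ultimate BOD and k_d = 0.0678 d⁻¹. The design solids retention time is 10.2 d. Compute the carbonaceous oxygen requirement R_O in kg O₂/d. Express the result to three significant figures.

R_O ≈ 1.80 kg O₂/d

Y_obs = Y / (1 + k_d θ_c) = 0.371 / (1 + 0.0678 × 10.2) = 0.371 / 1.692 = 0.2193.
ΔS = 350 − 11.9 = 338.1 mg/L, so the substrate removal rate is 7.73 × 338.1/1000 = 2.614 kg ultimate BOD/d.
Biomass synthesised: P_X = Y_obs × 2.614 = 0.5732 kg VSS/d.
Carbonaceous O₂ demand = substrate oxidised − cell-mass equivalent = 2.614 − 1.42 × 0.5732 = 1.800 kg O₂/d.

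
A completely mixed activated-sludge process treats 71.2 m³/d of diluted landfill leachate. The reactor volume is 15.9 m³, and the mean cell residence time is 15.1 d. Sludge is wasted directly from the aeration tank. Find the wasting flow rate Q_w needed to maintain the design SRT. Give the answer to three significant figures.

Q_w ≈ 1.05 m³/d

Wasting from the aeration tank: Q_w = V / θ_c = 15.90 / 15.1 = 1.053 m³/d.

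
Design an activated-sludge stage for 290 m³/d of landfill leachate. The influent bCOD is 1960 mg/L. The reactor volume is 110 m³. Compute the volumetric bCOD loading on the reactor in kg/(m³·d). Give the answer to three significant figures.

L_v ≈ 5.17 kg bCOD/(m³·d)

Applied bCOD load per unit volume = Q·S₀/V = (290 × 1960/1000)/110.0 = 5.167 kg bCOD·m⁻³·d⁻¹.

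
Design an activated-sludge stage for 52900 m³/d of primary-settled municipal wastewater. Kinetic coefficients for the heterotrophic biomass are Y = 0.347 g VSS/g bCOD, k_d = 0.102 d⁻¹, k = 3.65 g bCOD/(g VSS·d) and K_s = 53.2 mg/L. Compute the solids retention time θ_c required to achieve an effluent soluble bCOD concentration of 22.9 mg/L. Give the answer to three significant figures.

From 1/θ_c = Y·k·S/(K_s + S) − k_d: Y·k·S/(K_s+S) = 0.347 × 3.65 × 22.9 / (53.2 + 22.9) = 0.3811 d⁻¹.
θ_c = 1/(μ − k_d) = 1/(0.3811 − 0.102) = 1/0.2791 = 3.583 d.

θ_c ≈ 3.58 d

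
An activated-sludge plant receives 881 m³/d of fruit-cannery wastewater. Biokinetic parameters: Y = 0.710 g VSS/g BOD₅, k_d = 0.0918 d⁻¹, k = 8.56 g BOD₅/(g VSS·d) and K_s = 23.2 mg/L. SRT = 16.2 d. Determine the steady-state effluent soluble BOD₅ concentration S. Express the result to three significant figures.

For a completely mixed reactor with recycle the Lawrence–McCarty relation gives S = K_s·(1 + k_d·θ_c) / [θ_c·(Y·k − k_d) − 1] = 23.2 × (1 + 0.0918 × 16.2) / [16.2 × (0.710 × 8.56 − 0.0918) − 1] = 57.70 / 95.97 = 0.6013 mg/L.

S ≈ 0.601 mg/L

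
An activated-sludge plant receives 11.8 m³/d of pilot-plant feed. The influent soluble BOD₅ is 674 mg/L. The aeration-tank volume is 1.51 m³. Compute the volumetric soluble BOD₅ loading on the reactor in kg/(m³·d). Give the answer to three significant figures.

L_v ≈ 5.27 kg soluble BOD₅/(m³·d)

Applied soluble BOD₅ load per unit volume = Q·S₀/V = (11.8 × 674/1000)/1.510 = 5.267 kg soluble BOD₅·m⁻³·d⁻¹.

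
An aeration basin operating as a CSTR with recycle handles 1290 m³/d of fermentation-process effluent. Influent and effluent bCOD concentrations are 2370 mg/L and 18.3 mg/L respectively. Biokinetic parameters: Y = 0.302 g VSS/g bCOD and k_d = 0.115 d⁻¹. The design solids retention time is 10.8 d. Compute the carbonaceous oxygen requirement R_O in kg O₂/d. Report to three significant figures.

Observed yield with endogenous decay: Y_obs = Y / (1 + k_d·θ_c) = 0.302 / (1 + 0.115 × 10.8) = 0.302 / 2.242 = 0.1347 g VSS/g bCOD.
ΔS = 2370 − 18.3 = 2352 mg/L, so the substrate removal rate is 1290 × 2352/1000 = 3034 kg bCOD/d.
Net sludge production P_X = 0.1347 × 3034 = 408.6 kg VSS/d.
R_O = Q·ΔS − 1.42 P_X = 3034 − 580.3 = 2453 kg O₂/d.

R_O ≈ 2450 kg O₂/d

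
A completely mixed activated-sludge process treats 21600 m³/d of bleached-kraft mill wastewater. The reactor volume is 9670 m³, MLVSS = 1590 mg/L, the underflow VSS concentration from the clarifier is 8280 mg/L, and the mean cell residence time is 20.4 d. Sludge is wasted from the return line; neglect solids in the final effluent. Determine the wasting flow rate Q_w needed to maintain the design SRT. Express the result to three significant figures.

Wasting from the return line (neglecting effluent solids): Q_w = V·X / (θ_c·X_r) = 9670 × 1590 / (20.4 × 8280) = 91.03 m³/d.

Q_w ≈ 91.0 m³/d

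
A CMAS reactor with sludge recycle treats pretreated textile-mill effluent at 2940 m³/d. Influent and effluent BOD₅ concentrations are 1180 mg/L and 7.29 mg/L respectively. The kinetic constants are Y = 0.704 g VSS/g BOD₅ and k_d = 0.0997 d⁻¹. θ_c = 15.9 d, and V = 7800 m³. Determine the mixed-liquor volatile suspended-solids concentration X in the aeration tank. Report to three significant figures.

X ≈ 1910 mg/L

X = Y·Q·ΔS·θ_c / [V·(1 + k_d θ_c)] = 0.704 × 2940 × (1180 − 7.29) × 15.9 / [7800 × (1 + 0.0997 × 15.9)] = 1914 mg/L.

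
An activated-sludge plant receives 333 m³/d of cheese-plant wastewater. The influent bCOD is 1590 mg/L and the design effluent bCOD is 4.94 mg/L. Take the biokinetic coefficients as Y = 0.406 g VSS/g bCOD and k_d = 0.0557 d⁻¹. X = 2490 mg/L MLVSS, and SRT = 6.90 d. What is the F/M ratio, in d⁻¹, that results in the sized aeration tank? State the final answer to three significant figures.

F/M ≈ 0.496 d⁻¹

Steady-state biomass mass balance: V·X·(1 + k_d·θ_c) = Y·Q·(S₀ − S)·θ_c, so V = 0.406 × 333 × (1590 − 4.94) × 6.90 / [2490 × (1 + 0.0557 × 6.90)] = 1.48×10^6 / 3447 = 429.0 m³.
F/M = Q·S₀ / (V·X) = 333 × 1590 / (429.0 × 2490) = 0.4957 g bCOD·(g VSS·d)⁻¹.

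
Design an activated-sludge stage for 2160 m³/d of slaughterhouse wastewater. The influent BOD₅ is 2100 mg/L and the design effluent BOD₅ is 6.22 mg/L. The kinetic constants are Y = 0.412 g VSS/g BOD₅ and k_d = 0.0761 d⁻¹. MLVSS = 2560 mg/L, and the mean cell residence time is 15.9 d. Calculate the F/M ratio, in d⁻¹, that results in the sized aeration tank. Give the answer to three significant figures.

F/M ≈ 0.338 d⁻¹

Rearranging the biomass balance for a CMAS with decay, V = Y·Q·ΔS·θ_c / [X·(1+k_d θ_c)] = 0.412 × 2160 × (2100 − 6.22) × 15.9 / [2560 × (1 + 0.0761 × 15.9)] = 2.96×10^7 / 5658 = 5237 m³.
F/M = applied load / biomass = Q·S₀/(V·X) = 2160 × 2100 / (5237 × 2560) = 0.3384 d⁻¹.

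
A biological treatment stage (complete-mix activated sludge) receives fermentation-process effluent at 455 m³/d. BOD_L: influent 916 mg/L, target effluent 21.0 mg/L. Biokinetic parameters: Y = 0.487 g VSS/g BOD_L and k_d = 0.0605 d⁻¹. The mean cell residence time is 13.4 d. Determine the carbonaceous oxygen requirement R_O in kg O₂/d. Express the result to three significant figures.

R_O ≈ 252 kg O₂/d

Observed yield with endogenous decay: Y_obs = Y / (1 + k_d·θ_c) = 0.487 / (1 + 0.0605 × 13.4) = 0.487 / 1.811 = 0.2690 g VSS/g BOD_L.
ΔS = 916 − 21.0 = 895.0 mg/L, so the substrate removal rate is 455 × 895.0/1000 = 407.2 kg BOD_L/d.
P_X = Y_obs·Q·(S₀ − S) = 0.2690 × 407.2 = 109.5 kg VSS/d.
R_O = Q·ΔS − 1.42 P_X = 407.2 − 155.5 = 251.7 kg O₂/d.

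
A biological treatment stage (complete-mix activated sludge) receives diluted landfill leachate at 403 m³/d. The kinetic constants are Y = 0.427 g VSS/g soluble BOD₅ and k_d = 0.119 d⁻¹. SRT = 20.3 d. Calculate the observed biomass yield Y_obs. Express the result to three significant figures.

Y_obs ≈ 0.125 g VSS/g soluble BOD₅

Observed yield with endogenous decay: Y_obs = Y / (1 + k_d·θ_c) = 0.427 / (1 + 0.119 × 20.3) = 0.427 / 3.416 = 0.1250 g VSS/g soluble BOD₅.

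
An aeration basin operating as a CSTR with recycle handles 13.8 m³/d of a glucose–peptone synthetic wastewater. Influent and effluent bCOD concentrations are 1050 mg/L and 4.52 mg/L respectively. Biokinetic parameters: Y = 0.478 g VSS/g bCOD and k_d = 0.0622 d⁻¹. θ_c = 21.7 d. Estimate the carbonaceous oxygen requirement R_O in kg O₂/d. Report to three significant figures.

R_O ≈ 10.3 kg O₂/d

The observed yield is Y_obs = Y/(1 + k_d·θ_c) = 0.478 / (1 + 0.0622 × 21.7) = 0.478 / 2.350 = 0.2034 g VSS per g bCOD removed.
ΔS = 1050 − 4.52 = 1045 mg/L, so the substrate removal rate is 13.8 × 1045/1000 = 14.43 kg bCOD/d.
P_X = Y_obs·Q·(S₀ − S) = 0.2034 × 14.43 = 2.935 kg VSS/d.
R_O = Q·(S₀ − S) − 1.42·P_X = 14.43 − 1.42 × 2.935 = 10.26 kg O₂/d.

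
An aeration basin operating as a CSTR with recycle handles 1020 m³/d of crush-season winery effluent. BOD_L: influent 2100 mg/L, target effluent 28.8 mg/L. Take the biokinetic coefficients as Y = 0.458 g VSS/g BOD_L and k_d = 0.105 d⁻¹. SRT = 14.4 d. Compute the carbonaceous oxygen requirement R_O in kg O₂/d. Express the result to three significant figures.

R_O ≈ 1570 kg O₂/d

The observed yield is Y_obs = Y/(1 + k_d·θ_c) = 0.458 / (1 + 0.105 × 14.4) = 0.458 / 2.512 = 0.1823 g VSS per g BOD_L removed.
Substrate removed = Q·(S₀ − S) = 1020 m³/d × (2100 − 28.8) g/m³ = 2.11×10^6 g/d = 2113 kg/d.
Net sludge production P_X = 0.1823 × 2113 = 385.2 kg VSS/d.
R_O = Q·(S₀ − S) − 1.42·P_X = 2113 − 1.42 × 385.2 = 1566 kg O₂/d.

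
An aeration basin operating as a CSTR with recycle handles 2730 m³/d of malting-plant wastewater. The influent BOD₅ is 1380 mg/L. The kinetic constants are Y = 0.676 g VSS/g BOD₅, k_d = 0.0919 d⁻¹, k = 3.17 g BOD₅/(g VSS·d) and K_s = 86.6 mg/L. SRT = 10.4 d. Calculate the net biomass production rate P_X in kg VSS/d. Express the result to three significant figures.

Effluent substrate depends only on kinetics and SRT: S = K_s(1 + k_d θ_c) / [θ_c(Yk − k_d) − 1] = 86.6 × (1 + 0.0919 × 10.4) / [10.4 × (0.676 × 3.17 − 0.0919) − 1] = 169.4 / 20.33 = 8.331 mg/L.
Observed yield with endogenous decay: Y_obs = Y / (1 + k_d·θ_c) = 0.676 / (1 + 0.0919 × 10.4) = 0.676 / 1.956 = 0.3456 g VSS/g BOD₅.
Q·(S₀ − S) = 2730 × (1380 − 8.33) × 10⁻³ = 3745 kg/d removed.
P_X = Y_obs · Q(S₀ − S) = 0.3456 × 3745 = 1294 kg VSS/d.

P_X ≈ 1290 kg VSS/d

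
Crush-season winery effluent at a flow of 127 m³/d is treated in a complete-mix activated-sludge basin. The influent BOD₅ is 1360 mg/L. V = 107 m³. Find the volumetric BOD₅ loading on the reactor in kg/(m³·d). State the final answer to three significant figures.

L_v ≈ 1.61 kg BOD₅/(m³·d)

Applied BOD₅ load per unit volume = Q·S₀/V = (127 × 1360/1000)/107.0 = 1.614 kg BOD₅·m⁻³·d⁻¹.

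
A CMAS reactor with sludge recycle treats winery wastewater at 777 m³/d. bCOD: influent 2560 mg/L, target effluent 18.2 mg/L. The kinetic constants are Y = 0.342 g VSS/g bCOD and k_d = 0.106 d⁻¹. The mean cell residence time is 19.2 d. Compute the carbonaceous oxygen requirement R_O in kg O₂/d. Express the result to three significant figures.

Correct the yield for decay: Y_obs = Y/(1 + k_d θ_c) = 0.342 / (1 + 0.106 × 19.2) = 0.342 / 3.035 = 0.1127.
Q·(S₀ − S) = 777 × (2560 − 18.2) × 10⁻³ = 1975 kg/d removed.
P_X = Y_obs·Q·(S₀ − S) = 0.1127 × 1975 = 222.5 kg VSS/d.
R_O = Q·ΔS − 1.42 P_X = 1975 − 316.0 = 1659 kg O₂/d.

R_O ≈ 1660 kg O₂/d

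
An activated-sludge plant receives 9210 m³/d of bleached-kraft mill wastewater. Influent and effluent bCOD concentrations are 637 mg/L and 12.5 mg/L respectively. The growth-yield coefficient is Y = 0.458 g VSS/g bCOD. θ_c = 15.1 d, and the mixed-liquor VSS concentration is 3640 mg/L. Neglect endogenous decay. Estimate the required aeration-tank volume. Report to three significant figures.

V·X = Y·Q·ΔS·θ_c gives V = 0.458 × 9210 × (637 − 12.5) × 15.1 / 3640 = 10928 m³.

V ≈ 10900 m³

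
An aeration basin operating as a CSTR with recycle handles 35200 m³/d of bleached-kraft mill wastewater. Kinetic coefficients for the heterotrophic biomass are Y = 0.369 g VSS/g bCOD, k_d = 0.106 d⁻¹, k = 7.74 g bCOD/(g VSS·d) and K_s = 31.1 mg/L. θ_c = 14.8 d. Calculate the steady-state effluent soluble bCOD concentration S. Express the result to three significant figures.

Effluent substrate depends only on kinetics and SRT: S = K_s(1 + k_d θ_c) / [θ_c(Yk − k_d) − 1] = 31.1 × (1 + 0.106 × 14.8) / [14.8 × (0.369 × 7.74 − 0.106) − 1] = 79.89 / 39.70 = 2.012 mg/L.

S ≈ 2.01 mg/L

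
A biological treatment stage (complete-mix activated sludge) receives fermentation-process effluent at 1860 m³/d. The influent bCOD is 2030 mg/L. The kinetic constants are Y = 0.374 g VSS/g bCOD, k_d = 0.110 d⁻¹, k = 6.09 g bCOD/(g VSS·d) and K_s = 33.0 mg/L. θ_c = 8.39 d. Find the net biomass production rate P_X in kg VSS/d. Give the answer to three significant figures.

Effluent substrate depends only on kinetics and SRT: S = K_s(1 + k_d θ_c) / [θ_c(Yk − k_d) − 1] = 33.0 × (1 + 0.110 × 8.39) / [8.39 × (0.374 × 6.09 − 0.110) − 1] = 63.46 / 17.19 = 3.692 mg/L.
Correct the yield for decay: Y_obs = Y/(1 + k_d θ_c) = 0.374 / (1 + 0.110 × 8.39) = 0.374 / 1.923 = 0.1945.
ΔS = 2030 − 3.69 = 2026 mg/L, so the substrate removal rate is 1860 × 2026/1000 = 3769 kg bCOD/d.
So the net sludge growth is P_X = 0.1945 × 3769 = 733.1 kg VSS/d.

P_X ≈ 733 kg VSS/d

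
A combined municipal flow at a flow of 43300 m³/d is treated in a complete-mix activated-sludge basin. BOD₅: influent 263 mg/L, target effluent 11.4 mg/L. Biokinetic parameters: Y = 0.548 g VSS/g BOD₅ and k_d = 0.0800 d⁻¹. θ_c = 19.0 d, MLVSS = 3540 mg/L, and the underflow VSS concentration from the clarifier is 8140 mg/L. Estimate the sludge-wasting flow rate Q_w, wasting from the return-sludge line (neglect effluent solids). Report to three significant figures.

Rearranging the biomass balance for a CMAS with decay, V = Y·Q·ΔS·θ_c / [X·(1+k_d θ_c)] = 0.548 × 43300 × (263 − 11.4) × 19.0 / [3540 × (1 + 0.0800 × 19.0)] = 1.13×10^8 / 8921 = 12715 m³.
Q_w = (V·X)/(θ_c X_r) = 12715 × 3540 / (19.0 × 8140) = 291.0 m³/d.

Q_w ≈ 291 m³/d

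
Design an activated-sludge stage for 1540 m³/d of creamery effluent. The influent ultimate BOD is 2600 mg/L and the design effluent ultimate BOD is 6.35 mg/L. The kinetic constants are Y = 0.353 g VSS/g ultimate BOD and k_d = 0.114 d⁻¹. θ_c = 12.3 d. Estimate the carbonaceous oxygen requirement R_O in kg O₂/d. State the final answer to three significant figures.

R_O ≈ 3160 kg O₂/d

Y_obs = Y / (1 + k_d θ_c) = 0.353 / (1 + 0.114 × 12.3) = 0.353 / 2.402 = 0.1469.
Mass of ultimate BOD removed per day: Q(S₀ − S) = 1540 × 2594 g/m³ = 3994 kg/d.
P_X = Y_obs·Q·(S₀ − S) = 0.1469 × 3994 = 586.9 kg VSS/d.
R_O = Q·ΔS − 1.42 P_X = 3994 − 833.5 = 3161 kg O₂/d.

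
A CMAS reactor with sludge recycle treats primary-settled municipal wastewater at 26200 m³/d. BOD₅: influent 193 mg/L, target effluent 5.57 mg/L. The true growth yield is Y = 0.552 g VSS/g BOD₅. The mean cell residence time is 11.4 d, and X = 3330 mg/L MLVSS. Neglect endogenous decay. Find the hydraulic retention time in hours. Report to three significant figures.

Biomass mass balance (decay neglected): V·X = Y·Q·(S₀ − S)·θ_c, so V = 0.552 × 26200 × (193 − 5.57) × 11.4 / 3330 = 9280 m³.
HRT = V/Q = 9280 m³ / 26200 m³·d⁻¹ = 0.3542 d × 24 = 8.501 h.

τ ≈ 8.50 h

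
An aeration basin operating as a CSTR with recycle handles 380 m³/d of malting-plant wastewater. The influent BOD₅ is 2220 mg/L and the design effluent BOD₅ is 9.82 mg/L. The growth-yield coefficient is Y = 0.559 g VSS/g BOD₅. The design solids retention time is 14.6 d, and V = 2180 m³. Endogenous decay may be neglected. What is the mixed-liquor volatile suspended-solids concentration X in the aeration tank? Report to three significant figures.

From V·X = Y·Q·(S₀ − S)·θ_c (decay neglected): X = 0.559 × 380 × (2220 − 9.82) × 14.6 / 2180 = 3144 mg/L.

X ≈ 3140 mg/L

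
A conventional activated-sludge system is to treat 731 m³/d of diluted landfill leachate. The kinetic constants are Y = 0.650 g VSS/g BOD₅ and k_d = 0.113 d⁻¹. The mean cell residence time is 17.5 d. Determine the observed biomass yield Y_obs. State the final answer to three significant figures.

Correct the yield for decay: Y_obs = Y/(1 + k_d θ_c) = 0.650 / (1 + 0.113 × 17.5) = 0.650 / 2.978 = 0.2183.

Y_obs ≈ 0.218 g VSS/g BOD₅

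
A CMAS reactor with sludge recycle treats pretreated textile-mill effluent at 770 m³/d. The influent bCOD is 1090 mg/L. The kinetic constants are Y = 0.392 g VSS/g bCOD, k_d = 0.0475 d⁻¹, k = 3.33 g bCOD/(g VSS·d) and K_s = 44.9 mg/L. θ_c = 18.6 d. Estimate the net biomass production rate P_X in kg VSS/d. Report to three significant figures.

P_X ≈ 174 kg VSS/d

For a completely mixed reactor with recycle the Lawrence–McCarty relation gives S = K_s·(1 + k_d·θ_c) / [θ_c·(Y·k − k_d) − 1] = 44.9 × (1 + 0.0475 × 18.6) / [18.6 × (0.392 × 3.33 − 0.0475) − 1] = 84.57 / 22.40 = 3.776 mg/L.
Y_obs = Y / (1 + k_d θ_c) = 0.392 / (1 + 0.0475 × 18.6) = 0.392 / 1.884 = 0.2081.
Mass of bCOD removed per day: Q(S₀ − S) = 770 × 1086 g/m³ = 836.4 kg/d.
Net biomass production P_X = Y_obs × Q·(S₀ − S) = 0.2081 × 836.4 = 174.1 kg VSS/d.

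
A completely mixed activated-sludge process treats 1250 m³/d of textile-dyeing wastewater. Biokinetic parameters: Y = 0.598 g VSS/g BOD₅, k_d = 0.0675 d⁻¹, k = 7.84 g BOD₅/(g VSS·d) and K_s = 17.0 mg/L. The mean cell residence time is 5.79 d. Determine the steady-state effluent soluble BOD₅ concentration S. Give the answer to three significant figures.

S ≈ 0.918 mg/L

From the Monod/SRT balance for a CMAS, S = K_s·(1+k_d θ_c)/[θ_c·(Y k − k_d) − 1] = 17.0 × (1 + 0.0675 × 5.79) / [5.79 × (0.598 × 7.84 − 0.0675) − 1] = 23.64 / 25.75 = 0.9181 mg/L.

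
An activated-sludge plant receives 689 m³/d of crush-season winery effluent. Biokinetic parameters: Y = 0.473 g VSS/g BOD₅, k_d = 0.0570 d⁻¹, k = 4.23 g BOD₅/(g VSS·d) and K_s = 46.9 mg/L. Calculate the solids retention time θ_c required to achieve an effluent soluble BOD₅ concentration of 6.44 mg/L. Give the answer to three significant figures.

θ_c ≈ 5.42 d

At the target effluent, Y k S/(K_s+S) = 0.473×4.23×6.44/53.34 = 0.2416 d⁻¹.
1/θ_c = 0.2416 − 0.0570 = 0.1846 d⁻¹, so θ_c = 5.418 d.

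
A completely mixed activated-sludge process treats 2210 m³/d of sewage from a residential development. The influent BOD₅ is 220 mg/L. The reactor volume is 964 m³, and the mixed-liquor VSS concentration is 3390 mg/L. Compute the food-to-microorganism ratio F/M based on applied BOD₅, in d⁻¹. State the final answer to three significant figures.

F/M ≈ 0.149 d⁻¹

Food-to-microorganism ratio F/M = Q S₀ / (V X) = 2210 × 220 / (964.0 × 3390) = 0.1488 d⁻¹.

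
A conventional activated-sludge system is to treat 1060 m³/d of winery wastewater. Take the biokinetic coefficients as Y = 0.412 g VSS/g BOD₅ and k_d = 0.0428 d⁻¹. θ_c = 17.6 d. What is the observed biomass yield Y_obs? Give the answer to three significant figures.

Y_obs ≈ 0.235 g VSS/g BOD₅

The observed yield is Y_obs = Y/(1 + k_d·θ_c) = 0.412 / (1 + 0.0428 × 17.6) = 0.412 / 1.753 = 0.2350 g VSS per g BOD₅ removed.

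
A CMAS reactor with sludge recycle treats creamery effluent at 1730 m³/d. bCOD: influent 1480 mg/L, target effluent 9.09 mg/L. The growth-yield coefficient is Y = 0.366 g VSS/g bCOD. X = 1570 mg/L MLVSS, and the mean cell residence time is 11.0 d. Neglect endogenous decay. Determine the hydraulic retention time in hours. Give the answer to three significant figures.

τ ≈ 90.5 h

Biomass mass balance (decay neglected): V·X = Y·Q·(S₀ − S)·θ_c, so V = 0.366 × 1730 × (1480 − 9.09) × 11.0 / 1570 = 6525 m³.
HRT = V/Q = 6525 m³ / 1730 m³·d⁻¹ = 3.772 d × 24 = 90.53 h.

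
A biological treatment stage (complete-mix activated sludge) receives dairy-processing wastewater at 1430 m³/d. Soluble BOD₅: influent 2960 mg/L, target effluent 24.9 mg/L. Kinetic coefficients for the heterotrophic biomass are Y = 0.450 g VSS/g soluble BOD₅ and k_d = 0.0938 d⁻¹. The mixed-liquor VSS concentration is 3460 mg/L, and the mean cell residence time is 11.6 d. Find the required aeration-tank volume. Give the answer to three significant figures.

V ≈ 3030 m³

Rearranging the biomass balance for a CMAS with decay, V = Y·Q·ΔS·θ_c / [X·(1+k_d θ_c)] = 0.450 × 1430 × (2960 − 24.9) × 11.6 / [3460 × (1 + 0.0938 × 11.6)] = 2.19×10^7 / 7225 = 3033 m³.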